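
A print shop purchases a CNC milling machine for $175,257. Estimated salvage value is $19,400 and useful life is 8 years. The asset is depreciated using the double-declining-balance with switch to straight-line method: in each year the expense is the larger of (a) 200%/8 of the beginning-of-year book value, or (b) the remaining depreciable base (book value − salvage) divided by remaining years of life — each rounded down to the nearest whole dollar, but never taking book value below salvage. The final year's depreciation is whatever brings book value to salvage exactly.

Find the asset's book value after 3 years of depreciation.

Depreciable base = $175,257 − $19,400 = $155,857.
Year 1: DB = ⌊$175,257 × 200%/8⌋ = $43,814; SL = ⌊$155,857/8⌋ = $19,482 → take DB $43,814. Book value $131,443.
Year 2: DB = ⌊$131,443 × 200%/8⌋ = $32,860; SL = ⌊$112,043/7⌋ = $16,006 → take DB $32,860. Book value $98,583.
Year 3: DB = ⌊$98,583 × 200%/8⌋ = $24,645; SL = ⌊$79,183/6⌋ = $13,197 → take DB $24,645. Book value $73,938.

$73,938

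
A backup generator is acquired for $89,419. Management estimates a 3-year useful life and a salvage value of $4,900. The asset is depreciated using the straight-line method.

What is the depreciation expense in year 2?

$28,173

Depreciable base = $89,419 − $4,900 = $84,519.
Annual expense = $84,519 / 3 = $28,173.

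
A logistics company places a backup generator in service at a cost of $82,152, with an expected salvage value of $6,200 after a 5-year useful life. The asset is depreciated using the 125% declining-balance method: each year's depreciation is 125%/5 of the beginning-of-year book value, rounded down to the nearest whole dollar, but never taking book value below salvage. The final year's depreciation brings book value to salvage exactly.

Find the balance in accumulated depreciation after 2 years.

$35,941

Depreciable base = $82,152 − $6,200 = $75,952.
Year 1: ⌊$82,152 × 125%/5⌋ = $20,538. Book value $61,614.
Year 2: ⌊$61,614 × 125%/5⌋ = $15,403. Book value $46,211.
Accumulated through year 2 = $82,152 − $46,211 = $35,941.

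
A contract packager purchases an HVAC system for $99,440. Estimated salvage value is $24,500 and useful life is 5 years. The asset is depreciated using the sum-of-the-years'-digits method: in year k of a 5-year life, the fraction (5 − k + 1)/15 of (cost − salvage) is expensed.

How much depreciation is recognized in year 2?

Depreciable base = $99,440 − $24,500 = $74,940.
Sum of the years' digits = 5+4+3+2+1 = 15.
Year 1: $74,940 × 5/15 = $24,980. Book value $74,460.
Year 2: $74,940 × 4/15 = $19,984. Book value $54,476.

$19,984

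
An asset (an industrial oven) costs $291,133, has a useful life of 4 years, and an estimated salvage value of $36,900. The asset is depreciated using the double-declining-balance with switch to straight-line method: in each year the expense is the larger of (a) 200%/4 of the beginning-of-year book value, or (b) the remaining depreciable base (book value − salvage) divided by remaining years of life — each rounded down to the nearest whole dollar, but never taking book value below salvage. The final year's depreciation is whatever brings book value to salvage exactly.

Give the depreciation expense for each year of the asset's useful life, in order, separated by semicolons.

$145,566; $72,783; $35,884; $0

Depreciable base = $291,133 − $36,900 = $254,233.
Year 1: DB = ⌊$291,133 × 200%/4⌋ = $145,566; SL = ⌊$254,233/4⌋ = $63,558 → take DB $145,566. Book value $145,567.
Year 2: DB = ⌊$145,567 × 200%/4⌋ = $72,783; SL = ⌊$108,667/3⌋ = $36,222 → take DB $72,783. Book value $72,784.
Year 3: DB = ⌊$72,784 × 200%/4⌋ = $36,392; SL = ⌊$35,884/2⌋ = $17,942 → take DB $36,392, capped at $35,884. Book value $36,900.
Year 4 (final): $36,900 − $36,900 = $0. Book value $36,900.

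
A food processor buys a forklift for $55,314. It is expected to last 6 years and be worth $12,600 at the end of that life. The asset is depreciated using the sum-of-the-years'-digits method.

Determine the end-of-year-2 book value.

Depreciable base = $55,314 − $12,600 = $42,714.
Sum of the years' digits = 6+5+4+3+2+1 = 21.
Year 1: $42,714 × 6/21 = $12,204. Book value $43,110.
Year 2: $42,714 × 5/21 = $10,170. Book value $32,940.

$32,940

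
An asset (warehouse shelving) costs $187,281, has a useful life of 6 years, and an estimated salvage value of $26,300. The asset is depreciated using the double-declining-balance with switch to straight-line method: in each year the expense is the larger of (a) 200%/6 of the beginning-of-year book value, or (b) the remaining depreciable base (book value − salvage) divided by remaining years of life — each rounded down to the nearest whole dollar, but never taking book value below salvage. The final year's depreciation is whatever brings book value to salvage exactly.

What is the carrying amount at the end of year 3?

Depreciable base = $187,281 − $26,300 = $160,981.
Year 1: DB = ⌊$187,281 × 200%/6⌋ = $62,427; SL = ⌊$160,981/6⌋ = $26,830 → take DB $62,427. Book value $124,854.
Year 2: DB = ⌊$124,854 × 200%/6⌋ = $41,618; SL = ⌊$98,554/5⌋ = $19,710 → take DB $41,618. Book value $83,236.
Year 3: DB = ⌊$83,236 × 200%/6⌋ = $27,745; SL = ⌊$56,936/4⌋ = $14,234 → take DB $27,745. Book value $55,491.

$55,491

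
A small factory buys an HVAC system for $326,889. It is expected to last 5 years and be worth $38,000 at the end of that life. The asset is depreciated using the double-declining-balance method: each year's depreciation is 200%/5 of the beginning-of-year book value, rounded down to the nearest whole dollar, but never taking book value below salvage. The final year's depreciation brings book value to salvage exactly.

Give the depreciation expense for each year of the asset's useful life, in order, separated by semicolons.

Depreciable base = $326,889 − $38,000 = $288,889.
Year 1: ⌊$326,889 × 200%/5⌋ = $130,755. Book value $196,134.
Year 2: ⌊$196,134 × 200%/5⌋ = $78,453. Book value $117,681.
Year 3: ⌊$117,681 × 200%/5⌋ = $47,072. Book value $70,609.
Year 4: ⌊$70,609 × 200%/5⌋ = $28,243. Book value $42,366.
Year 5 (final): $42,366 − $38,000 = $4,366. Book value $38,000.

$130,755; $78,453; $47,072; $28,243; $4,366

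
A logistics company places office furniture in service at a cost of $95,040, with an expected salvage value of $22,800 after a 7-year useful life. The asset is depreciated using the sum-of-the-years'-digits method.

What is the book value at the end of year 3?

Depreciable base = $95,040 − $22,800 = $72,240.
Sum of the years' digits = 7+6+5+4+3+2+1 = 28.
Year 1: $72,240 × 7/28 = $18,060. Book value $76,980.
Year 2: $72,240 × 6/28 = $15,480. Book value $61,500.
Year 3: $72,240 × 5/28 = $12,900. Book value $48,600.

$48,600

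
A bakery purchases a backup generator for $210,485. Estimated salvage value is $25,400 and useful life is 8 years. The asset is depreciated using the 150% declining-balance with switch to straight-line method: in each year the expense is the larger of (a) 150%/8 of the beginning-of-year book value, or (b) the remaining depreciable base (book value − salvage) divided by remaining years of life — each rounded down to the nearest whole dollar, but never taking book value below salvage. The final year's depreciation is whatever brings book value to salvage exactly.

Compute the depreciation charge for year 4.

$21,168

Depreciable base = $210,485 − $25,400 = $185,085.
Year 1: DB = ⌊$210,485 × 150%/8⌋ = $39,465; SL = ⌊$185,085/8⌋ = $23,135 → take DB $39,465. Book value $171,020.
Year 2: DB = ⌊$171,020 × 150%/8⌋ = $32,066; SL = ⌊$145,620/7⌋ = $20,802 → take DB $32,066. Book value $138,954.
Year 3: DB = ⌊$138,954 × 150%/8⌋ = $26,053; SL = ⌊$113,554/6⌋ = $18,925 → take DB $26,053. Book value $112,901.
Year 4: DB = ⌊$112,901 × 150%/8⌋ = $21,168; SL = ⌊$87,501/5⌋ = $17,500 → take DB $21,168. Book value $91,733.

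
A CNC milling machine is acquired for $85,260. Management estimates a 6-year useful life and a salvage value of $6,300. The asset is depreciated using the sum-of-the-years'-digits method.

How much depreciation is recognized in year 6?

Depreciable base = $85,260 − $6,300 = $78,960.
Sum of the years' digits = 6+5+4+3+2+1 = 21.
Year 1: $78,960 × 6/21 = $22,560. Book value $62,700.
Year 2: $78,960 × 5/21 = $18,800. Book value $43,900.
Year 3: $78,960 × 4/21 = $15,040. Book value $28,860.
Year 4: $78,960 × 3/21 = $11,280. Book value $17,580.
Year 5: $78,960 × 2/21 = $7,520. Book value $10,060.
Year 6: $78,960 × 1/21 = $3,760. Book value $6,300.

$3,760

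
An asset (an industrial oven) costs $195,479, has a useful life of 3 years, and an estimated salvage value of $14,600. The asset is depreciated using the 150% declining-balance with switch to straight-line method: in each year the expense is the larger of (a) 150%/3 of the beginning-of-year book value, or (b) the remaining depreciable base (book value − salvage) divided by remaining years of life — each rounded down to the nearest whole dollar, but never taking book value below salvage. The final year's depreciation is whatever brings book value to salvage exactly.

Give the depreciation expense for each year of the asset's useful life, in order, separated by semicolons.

$97,739; $48,870; $34,270

Depreciable base = $195,479 − $14,600 = $180,879.
Year 1: DB = ⌊$195,479 × 150%/3⌋ = $97,739; SL = ⌊$180,879/3⌋ = $60,293 → take DB $97,739. Book value $97,740.
Year 2: DB = ⌊$97,740 × 150%/3⌋ = $48,870; SL = ⌊$83,140/2⌋ = $41,570 → take DB $48,870. Book value $48,870.
Year 3 (final): $48,870 − $14,600 = $34,270. Book value $14,600.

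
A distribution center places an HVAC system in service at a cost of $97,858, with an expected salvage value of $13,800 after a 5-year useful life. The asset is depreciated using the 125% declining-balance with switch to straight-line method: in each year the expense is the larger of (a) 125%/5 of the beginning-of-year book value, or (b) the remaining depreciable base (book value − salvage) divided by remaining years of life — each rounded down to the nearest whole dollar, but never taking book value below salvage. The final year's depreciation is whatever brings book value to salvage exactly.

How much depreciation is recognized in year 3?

Depreciable base = $97,858 − $13,800 = $84,058.
Year 1: DB = ⌊$97,858 × 125%/5⌋ = $24,464; SL = ⌊$84,058/5⌋ = $16,811 → take DB $24,464. Book value $73,394.
Year 2: DB = ⌊$73,394 × 125%/5⌋ = $18,348; SL = ⌊$59,594/4⌋ = $14,898 → take DB $18,348. Book value $55,046.
Year 3: DB = ⌊$55,046 × 125%/5⌋ = $13,761; SL = ⌊$41,246/3⌋ = $13,748 → take DB $13,761. Book value $41,285.

$13,761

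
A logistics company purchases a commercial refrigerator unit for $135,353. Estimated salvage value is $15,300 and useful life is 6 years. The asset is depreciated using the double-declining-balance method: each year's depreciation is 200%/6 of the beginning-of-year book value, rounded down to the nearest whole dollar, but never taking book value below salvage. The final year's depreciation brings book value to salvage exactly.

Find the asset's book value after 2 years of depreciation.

Depreciable base = $135,353 − $15,300 = $120,053.
Year 1: ⌊$135,353 × 200%/6⌋ = $45,117. Book value $90,236.
Year 2: ⌊$90,236 × 200%/6⌋ = $30,078. Book value $60,158.

$60,158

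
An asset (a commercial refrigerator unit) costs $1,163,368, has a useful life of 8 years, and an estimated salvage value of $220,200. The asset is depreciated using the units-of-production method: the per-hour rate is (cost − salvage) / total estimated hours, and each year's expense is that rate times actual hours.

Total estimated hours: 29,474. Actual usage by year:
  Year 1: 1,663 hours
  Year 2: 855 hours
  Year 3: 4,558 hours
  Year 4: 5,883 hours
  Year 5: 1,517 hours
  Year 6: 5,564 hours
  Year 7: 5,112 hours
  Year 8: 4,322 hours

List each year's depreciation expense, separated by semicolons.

$53,216; $27,360; $145,856; $188,256; $48,544; $178,048; $163,584; $138,304

Depreciable base = $1,163,368 − $220,200 = $943,168.
Rate = $943,168 / 29,474 hours = $32 per hour.
Year 1: 1,663 × $32 = $53,216. Book value $1,110,152.
Year 2: 855 × $32 = $27,360. Book value $1,082,792.
Year 3: 4,558 × $32 = $145,856. Book value $936,936.
Year 4: 5,883 × $32 = $188,256. Book value $748,680.
Year 5: 1,517 × $32 = $48,544. Book value $700,136.
Year 6: 5,564 × $32 = $178,048. Book value $522,088.
Year 7: 5,112 × $32 = $163,584. Book value $358,504.
Year 8: 4,322 × $32 = $138,304. Book value $220,200.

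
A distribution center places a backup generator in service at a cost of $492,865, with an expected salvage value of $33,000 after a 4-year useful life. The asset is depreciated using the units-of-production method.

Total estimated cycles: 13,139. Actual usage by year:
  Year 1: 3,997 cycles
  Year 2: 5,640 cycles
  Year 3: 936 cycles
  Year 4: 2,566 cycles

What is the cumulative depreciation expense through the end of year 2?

$337,295

Depreciable base = $492,865 − $33,000 = $459,865.
Rate = $459,865 / 13,139 cycles = $35 per cycle.
Year 1: 3,997 × $35 = $139,895. Book value $352,970.
Year 2: 5,640 × $35 = $197,400. Book value $155,570.
Accumulated through year 2 = $492,865 − $155,570 = $337,295.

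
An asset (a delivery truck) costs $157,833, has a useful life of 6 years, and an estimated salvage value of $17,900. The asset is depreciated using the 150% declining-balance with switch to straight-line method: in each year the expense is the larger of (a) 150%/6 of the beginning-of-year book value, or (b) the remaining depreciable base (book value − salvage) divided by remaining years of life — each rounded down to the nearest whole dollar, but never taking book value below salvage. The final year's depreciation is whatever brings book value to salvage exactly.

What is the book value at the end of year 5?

$33,921

Depreciable base = $157,833 − $17,900 = $139,933.
Year 1: DB = ⌊$157,833 × 150%/6⌋ = $39,458; SL = ⌊$139,933/6⌋ = $23,322 → take DB $39,458. Book value $118,375.
Year 2: DB = ⌊$118,375 × 150%/6⌋ = $29,593; SL = ⌊$100,475/5⌋ = $20,095 → take DB $29,593. Book value $88,782.
Year 3: DB = ⌊$88,782 × 150%/6⌋ = $22,195; SL = ⌊$70,882/4⌋ = $17,720 → take DB $22,195. Book value $66,587.
Year 4: DB = ⌊$66,587 × 150%/6⌋ = $16,646; SL = ⌊$48,687/3⌋ = $16,229 → take DB $16,646. Book value $49,941.
Year 5: DB = ⌊$49,941 × 150%/6⌋ = $12,485; SL = ⌊$32,041/2⌋ = $16,020 → take SL $16,020. Book value $33,921.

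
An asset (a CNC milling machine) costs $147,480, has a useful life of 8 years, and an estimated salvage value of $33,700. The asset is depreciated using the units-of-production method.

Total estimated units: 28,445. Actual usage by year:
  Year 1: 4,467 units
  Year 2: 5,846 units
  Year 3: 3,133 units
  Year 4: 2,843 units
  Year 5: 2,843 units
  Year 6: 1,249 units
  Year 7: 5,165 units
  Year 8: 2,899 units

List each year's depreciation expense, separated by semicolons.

$17,868; $23,384; $12,532; $11,372; $11,372; $4,996; $20,660; $11,596

Depreciable base = $147,480 − $33,700 = $113,780.
Rate = $113,780 / 28,445 units = $4 per unit.
Year 1: 4,467 × $4 = $17,868. Book value $129,612.
Year 2: 5,846 × $4 = $23,384. Book value $106,228.
Year 3: 3,133 × $4 = $12,532. Book value $93,696.
Year 4: 2,843 × $4 = $11,372. Book value $82,324.
Year 5: 2,843 × $4 = $11,372. Book value $70,952.
Year 6: 1,249 × $4 = $4,996. Book value $65,956.
Year 7: 5,165 × $4 = $20,660. Book value $45,296.
Year 8: 2,899 × $4 = $11,596. Book value $33,700.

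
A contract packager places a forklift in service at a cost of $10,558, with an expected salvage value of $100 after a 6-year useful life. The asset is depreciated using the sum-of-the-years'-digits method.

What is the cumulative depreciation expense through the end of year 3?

Depreciable base = $10,558 − $100 = $10,458.
Sum of the years' digits = 6+5+4+3+2+1 = 21.
Year 1: $10,458 × 6/21 = $2,988. Book value $7,570.
Year 2: $10,458 × 5/21 = $2,490. Book value $5,080.
Year 3: $10,458 × 4/21 = $1,992. Book value $3,088.
Accumulated through year 3 = $10,558 − $3,088 = $7,470.

$7,470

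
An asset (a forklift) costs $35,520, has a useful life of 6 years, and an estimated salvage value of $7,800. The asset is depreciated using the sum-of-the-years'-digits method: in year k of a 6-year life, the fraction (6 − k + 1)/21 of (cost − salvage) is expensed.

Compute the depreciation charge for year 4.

Depreciable base = $35,520 − $7,800 = $27,720.
Sum of the years' digits = 6+5+4+3+2+1 = 21.
Year 1: $27,720 × 6/21 = $7,920. Book value $27,600.
Year 2: $27,720 × 5/21 = $6,600. Book value $21,000.
Year 3: $27,720 × 4/21 = $5,280. Book value $15,720.
Year 4: $27,720 × 3/21 = $3,960. Book value $11,760.

$3,960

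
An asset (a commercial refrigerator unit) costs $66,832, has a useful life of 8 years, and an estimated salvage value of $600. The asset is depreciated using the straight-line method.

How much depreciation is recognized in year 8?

Depreciable base = $66,832 − $600 = $66,232.
Annual expense = $66,232 / 8 = $8,279.

$8,279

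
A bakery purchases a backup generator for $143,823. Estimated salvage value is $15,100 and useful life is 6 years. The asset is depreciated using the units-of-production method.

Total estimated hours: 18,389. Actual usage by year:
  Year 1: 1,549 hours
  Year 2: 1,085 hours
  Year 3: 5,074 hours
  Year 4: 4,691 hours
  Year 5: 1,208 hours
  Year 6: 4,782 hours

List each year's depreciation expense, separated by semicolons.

$10,843; $7,595; $35,518; $32,837; $8,456; $33,474

Depreciable base = $143,823 − $15,100 = $128,723.
Rate = $128,723 / 18,389 hours = $7 per hour.
Year 1: 1,549 × $7 = $10,843. Book value $132,980.
Year 2: 1,085 × $7 = $7,595. Book value $125,385.
Year 3: 5,074 × $7 = $35,518. Book value $89,867.
Year 4: 4,691 × $7 = $32,837. Book value $57,030.
Year 5: 1,208 × $7 = $8,456. Book value $48,574.
Year 6: 4,782 × $7 = $33,474. Book value $15,100.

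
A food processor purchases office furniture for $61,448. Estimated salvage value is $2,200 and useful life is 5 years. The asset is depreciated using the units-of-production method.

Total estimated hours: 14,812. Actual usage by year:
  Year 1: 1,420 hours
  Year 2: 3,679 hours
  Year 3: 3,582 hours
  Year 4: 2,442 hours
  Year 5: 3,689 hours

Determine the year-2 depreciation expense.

Depreciable base = $61,448 − $2,200 = $59,248.
Rate = $59,248 / 14,812 hours = $4 per hour.
Year 1: 1,420 × $4 = $5,680. Book value $55,768.
Year 2: 3,679 × $4 = $14,716. Book value $41,052.

$14,716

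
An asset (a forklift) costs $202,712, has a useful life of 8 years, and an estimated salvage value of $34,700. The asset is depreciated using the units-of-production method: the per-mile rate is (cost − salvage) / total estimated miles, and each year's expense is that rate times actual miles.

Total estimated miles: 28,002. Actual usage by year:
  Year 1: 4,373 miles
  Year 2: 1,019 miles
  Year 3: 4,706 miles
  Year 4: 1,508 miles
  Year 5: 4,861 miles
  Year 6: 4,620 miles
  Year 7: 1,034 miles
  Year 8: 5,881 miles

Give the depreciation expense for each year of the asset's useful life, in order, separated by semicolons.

$26,238; $6,114; $28,236; $9,048; $29,166; $27,720; $6,204; $35,286

Depreciable base = $202,712 − $34,700 = $168,012.
Rate = $168,012 / 28,002 miles = $6 per mile.
Year 1: 4,373 × $6 = $26,238. Book value $176,474.
Year 2: 1,019 × $6 = $6,114. Book value $170,360.
Year 3: 4,706 × $6 = $28,236. Book value $142,124.
Year 4: 1,508 × $6 = $9,048. Book value $133,076.
Year 5: 4,861 × $6 = $29,166. Book value $103,910.
Year 6: 4,620 × $6 = $27,720. Book value $76,190.
Year 7: 1,034 × $6 = $6,204. Book value $69,986.
Year 8: 5,881 × $6 = $35,286. Book value $34,700.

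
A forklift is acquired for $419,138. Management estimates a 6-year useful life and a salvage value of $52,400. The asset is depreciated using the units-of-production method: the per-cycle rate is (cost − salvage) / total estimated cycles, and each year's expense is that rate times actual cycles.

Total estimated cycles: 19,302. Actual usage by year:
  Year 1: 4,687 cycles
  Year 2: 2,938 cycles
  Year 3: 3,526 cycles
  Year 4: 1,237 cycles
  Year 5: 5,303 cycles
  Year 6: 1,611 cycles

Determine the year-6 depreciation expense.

Depreciable base = $419,138 − $52,400 = $366,738.
Rate = $366,738 / 19,302 cycles = $19 per cycle.
Year 1: 4,687 × $19 = $89,053. Book value $330,085.
Year 2: 2,938 × $19 = $55,822. Book value $274,263.
Year 3: 3,526 × $19 = $66,994. Book value $207,269.
Year 4: 1,237 × $19 = $23,503. Book value $183,766.
Year 5: 5,303 × $19 = $100,757. Book value $83,009.
Year 6: 1,611 × $19 = $30,609. Book value $52,400.

$30,609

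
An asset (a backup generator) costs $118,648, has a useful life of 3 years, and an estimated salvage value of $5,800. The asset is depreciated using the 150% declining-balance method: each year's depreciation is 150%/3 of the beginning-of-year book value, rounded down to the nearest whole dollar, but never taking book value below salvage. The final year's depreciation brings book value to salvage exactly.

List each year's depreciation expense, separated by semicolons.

$59,324; $29,662; $23,862

Depreciable base = $118,648 − $5,800 = $112,848.
Year 1: ⌊$118,648 × 150%/3⌋ = $59,324. Book value $59,324.
Year 2: ⌊$59,324 × 150%/3⌋ = $29,662. Book value $29,662.
Year 3 (final): $29,662 − $5,800 = $23,862. Book value $5,800.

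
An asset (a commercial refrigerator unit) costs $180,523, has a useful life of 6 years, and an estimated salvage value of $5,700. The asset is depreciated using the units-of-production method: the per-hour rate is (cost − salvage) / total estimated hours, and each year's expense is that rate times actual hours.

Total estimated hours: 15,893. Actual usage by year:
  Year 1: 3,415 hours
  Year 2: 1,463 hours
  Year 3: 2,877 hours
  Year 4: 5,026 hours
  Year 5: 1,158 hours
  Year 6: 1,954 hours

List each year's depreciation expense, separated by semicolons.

Depreciable base = $180,523 − $5,700 = $174,823.
Rate = $174,823 / 15,893 hours = $11 per hour.
Year 1: 3,415 × $11 = $37,565. Book value $142,958.
Year 2: 1,463 × $11 = $16,093. Book value $126,865.
Year 3: 2,877 × $11 = $31,647. Book value $95,218.
Year 4: 5,026 × $11 = $55,286. Book value $39,932.
Year 5: 1,158 × $11 = $12,738. Book value $27,194.
Year 6: 1,954 × $11 = $21,494. Book value $5,700.

$37,565; $16,093; $31,647; $55,286; $12,738; $21,494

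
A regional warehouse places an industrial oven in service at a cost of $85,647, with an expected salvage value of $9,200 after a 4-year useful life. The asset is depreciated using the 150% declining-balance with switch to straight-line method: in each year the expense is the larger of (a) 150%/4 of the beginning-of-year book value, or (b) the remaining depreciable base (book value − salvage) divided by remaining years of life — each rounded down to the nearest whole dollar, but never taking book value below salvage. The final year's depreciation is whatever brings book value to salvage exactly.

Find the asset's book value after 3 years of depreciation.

Depreciable base = $85,647 − $9,200 = $76,447.
Year 1: DB = ⌊$85,647 × 150%/4⌋ = $32,117; SL = ⌊$76,447/4⌋ = $19,111 → take DB $32,117. Book value $53,530.
Year 2: DB = ⌊$53,530 × 150%/4⌋ = $20,073; SL = ⌊$44,330/3⌋ = $14,776 → take DB $20,073. Book value $33,457.
Year 3: DB = ⌊$33,457 × 150%/4⌋ = $12,546; SL = ⌊$24,257/2⌋ = $12,128 → take DB $12,546. Book value $20,911.

$20,911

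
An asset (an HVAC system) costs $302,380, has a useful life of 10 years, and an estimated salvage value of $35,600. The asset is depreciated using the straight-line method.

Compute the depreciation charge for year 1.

$26,678

Depreciable base = $302,380 − $35,600 = $266,780.
Annual expense = $266,780 / 10 = $26,678.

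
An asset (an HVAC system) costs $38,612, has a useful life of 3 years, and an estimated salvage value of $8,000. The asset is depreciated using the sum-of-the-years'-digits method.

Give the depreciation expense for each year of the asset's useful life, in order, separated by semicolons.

$15,306; $10,204; $5,102

Depreciable base = $38,612 − $8,000 = $30,612.
Sum of the years' digits = 3+2+1 = 6.
Year 1: $30,612 × 3/6 = $15,306. Book value $23,306.
Year 2: $30,612 × 2/6 = $10,204. Book value $13,102.
Year 3: $30,612 × 1/6 = $5,102. Book value $8,000.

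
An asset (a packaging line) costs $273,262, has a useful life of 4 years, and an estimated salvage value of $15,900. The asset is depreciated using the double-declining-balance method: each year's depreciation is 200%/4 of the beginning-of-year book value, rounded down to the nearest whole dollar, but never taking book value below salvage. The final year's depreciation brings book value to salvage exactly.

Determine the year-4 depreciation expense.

$18,258

Depreciable base = $273,262 − $15,900 = $257,362.
Year 1: ⌊$273,262 × 200%/4⌋ = $136,631. Book value $136,631.
Year 2: ⌊$136,631 × 200%/4⌋ = $68,315. Book value $68,316.
Year 3: ⌊$68,316 × 200%/4⌋ = $34,158. Book value $34,158.
Year 4 (final): $34,158 − $15,900 = $18,258. Book value $15,900.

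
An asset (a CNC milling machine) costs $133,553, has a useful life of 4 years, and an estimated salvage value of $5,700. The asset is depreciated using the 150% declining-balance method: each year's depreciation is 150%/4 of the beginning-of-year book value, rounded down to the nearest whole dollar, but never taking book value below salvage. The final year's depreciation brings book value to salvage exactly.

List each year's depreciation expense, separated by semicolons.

$50,082; $31,301; $19,563; $26,907

Depreciable base = $133,553 − $5,700 = $127,853.
Year 1: ⌊$133,553 × 150%/4⌋ = $50,082. Book value $83,471.
Year 2: ⌊$83,471 × 150%/4⌋ = $31,301. Book value $52,170.
Year 3: ⌊$52,170 × 150%/4⌋ = $19,563. Book value $32,607.
Year 4 (final): $32,607 − $5,700 = $26,907. Book value $5,700.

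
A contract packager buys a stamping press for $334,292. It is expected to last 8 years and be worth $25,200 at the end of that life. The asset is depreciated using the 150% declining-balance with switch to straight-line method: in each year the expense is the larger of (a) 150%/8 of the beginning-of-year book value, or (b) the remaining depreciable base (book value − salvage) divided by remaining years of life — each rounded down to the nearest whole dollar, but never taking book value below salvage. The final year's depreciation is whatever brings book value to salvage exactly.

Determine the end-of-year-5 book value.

$115,566

Depreciable base = $334,292 − $25,200 = $309,092.
Year 1: DB = ⌊$334,292 × 150%/8⌋ = $62,679; SL = ⌊$309,092/8⌋ = $38,636 → take DB $62,679. Book value $271,613.
Year 2: DB = ⌊$271,613 × 150%/8⌋ = $50,927; SL = ⌊$246,413/7⌋ = $35,201 → take DB $50,927. Book value $220,686.
Year 3: DB = ⌊$220,686 × 150%/8⌋ = $41,378; SL = ⌊$195,486/6⌋ = $32,581 → take DB $41,378. Book value $179,308.
Year 4: DB = ⌊$179,308 × 150%/8⌋ = $33,620; SL = ⌊$154,108/5⌋ = $30,821 → take DB $33,620. Book value $145,688.
Year 5: DB = ⌊$145,688 × 150%/8⌋ = $27,316; SL = ⌊$120,488/4⌋ = $30,122 → take SL $30,122. Book value $115,566.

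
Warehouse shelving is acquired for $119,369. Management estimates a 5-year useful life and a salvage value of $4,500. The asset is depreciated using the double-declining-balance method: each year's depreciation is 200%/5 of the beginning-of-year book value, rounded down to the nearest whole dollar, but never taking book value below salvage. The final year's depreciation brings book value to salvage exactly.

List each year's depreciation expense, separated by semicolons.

$47,747; $28,648; $17,189; $10,314; $10,971

Depreciable base = $119,369 − $4,500 = $114,869.
Year 1: ⌊$119,369 × 200%/5⌋ = $47,747. Book value $71,622.
Year 2: ⌊$71,622 × 200%/5⌋ = $28,648. Book value $42,974.
Year 3: ⌊$42,974 × 200%/5⌋ = $17,189. Book value $25,785.
Year 4: ⌊$25,785 × 200%/5⌋ = $10,314. Book value $15,471.
Year 5 (final): $15,471 − $4,500 = $10,971. Book value $4,500.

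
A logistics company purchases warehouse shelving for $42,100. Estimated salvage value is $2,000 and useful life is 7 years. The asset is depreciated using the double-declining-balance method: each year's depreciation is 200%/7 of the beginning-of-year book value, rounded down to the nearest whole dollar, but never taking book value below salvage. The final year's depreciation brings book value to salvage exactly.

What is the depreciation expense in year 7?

$3,593

Depreciable base = $42,100 − $2,000 = $40,100.
Year 1: ⌊$42,100 × 200%/7⌋ = $12,028. Book value $30,072.
Year 2: ⌊$30,072 × 200%/7⌋ = $8,592. Book value $21,480.
Year 3: ⌊$21,480 × 200%/7⌋ = $6,137. Book value $15,343.
Year 4: ⌊$15,343 × 200%/7⌋ = $4,383. Book value $10,960.
Year 5: ⌊$10,960 × 200%/7⌋ = $3,131. Book value $7,829.
Year 6: ⌊$7,829 × 200%/7⌋ = $2,236. Book value $5,593.
Year 7 (final): $5,593 − $2,000 = $3,593. Book value $2,000.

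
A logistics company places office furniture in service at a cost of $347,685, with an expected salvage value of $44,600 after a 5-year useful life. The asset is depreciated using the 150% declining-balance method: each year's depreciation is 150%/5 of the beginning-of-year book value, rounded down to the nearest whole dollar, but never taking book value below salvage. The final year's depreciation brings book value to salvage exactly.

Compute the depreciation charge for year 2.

$73,014

Depreciable base = $347,685 − $44,600 = $303,085.
Year 1: ⌊$347,685 × 150%/5⌋ = $104,305. Book value $243,380.
Year 2: ⌊$243,380 × 150%/5⌋ = $73,014. Book value $170,366.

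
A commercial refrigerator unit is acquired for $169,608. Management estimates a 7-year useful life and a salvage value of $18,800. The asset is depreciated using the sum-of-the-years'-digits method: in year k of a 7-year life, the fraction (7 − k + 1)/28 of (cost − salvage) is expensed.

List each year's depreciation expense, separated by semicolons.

$37,702; $32,316; $26,930; $21,544; $16,158; $10,772; $5,386

Depreciable base = $169,608 − $18,800 = $150,808.
Sum of the years' digits = 7+6+5+4+3+2+1 = 28.
Year 1: $150,808 × 7/28 = $37,702. Book value $131,906.
Year 2: $150,808 × 6/28 = $32,316. Book value $99,590.
Year 3: $150,808 × 5/28 = $26,930. Book value $72,660.
Year 4: $150,808 × 4/28 = $21,544. Book value $51,116.
Year 5: $150,808 × 3/28 = $16,158. Book value $34,958.
Year 6: $150,808 × 2/28 = $10,772. Book value $24,186.
Year 7: $150,808 × 1/28 = $5,386. Book value $18,800.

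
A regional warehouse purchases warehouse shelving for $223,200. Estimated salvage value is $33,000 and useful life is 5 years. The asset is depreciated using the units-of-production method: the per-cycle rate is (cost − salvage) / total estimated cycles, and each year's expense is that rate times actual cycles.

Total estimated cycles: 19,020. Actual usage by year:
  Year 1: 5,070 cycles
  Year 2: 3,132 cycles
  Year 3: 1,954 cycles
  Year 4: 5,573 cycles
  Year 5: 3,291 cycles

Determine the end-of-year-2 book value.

$141,180

Depreciable base = $223,200 − $33,000 = $190,200.
Rate = $190,200 / 19,020 cycles = $10 per cycle.
Year 1: 5,070 × $10 = $50,700. Book value $172,500.
Year 2: 3,132 × $10 = $31,320. Book value $141,180.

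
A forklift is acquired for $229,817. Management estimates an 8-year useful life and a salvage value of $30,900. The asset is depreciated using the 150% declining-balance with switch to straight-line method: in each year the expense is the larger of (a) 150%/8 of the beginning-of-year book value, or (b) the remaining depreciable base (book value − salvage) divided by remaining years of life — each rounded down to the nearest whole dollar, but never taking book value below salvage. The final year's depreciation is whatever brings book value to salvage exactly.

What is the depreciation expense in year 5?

Depreciable base = $229,817 − $30,900 = $198,917.
Year 1: DB = ⌊$229,817 × 150%/8⌋ = $43,090; SL = ⌊$198,917/8⌋ = $24,864 → take DB $43,090. Book value $186,727.
Year 2: DB = ⌊$186,727 × 150%/8⌋ = $35,011; SL = ⌊$155,827/7⌋ = $22,261 → take DB $35,011. Book value $151,716.
Year 3: DB = ⌊$151,716 × 150%/8⌋ = $28,446; SL = ⌊$120,816/6⌋ = $20,136 → take DB $28,446. Book value $123,270.
Year 4: DB = ⌊$123,270 × 150%/8⌋ = $23,113; SL = ⌊$92,370/5⌋ = $18,474 → take DB $23,113. Book value $100,157.
Year 5: DB = ⌊$100,157 × 150%/8⌋ = $18,779; SL = ⌊$69,257/4⌋ = $17,314 → take DB $18,779. Book value $81,378.

$18,779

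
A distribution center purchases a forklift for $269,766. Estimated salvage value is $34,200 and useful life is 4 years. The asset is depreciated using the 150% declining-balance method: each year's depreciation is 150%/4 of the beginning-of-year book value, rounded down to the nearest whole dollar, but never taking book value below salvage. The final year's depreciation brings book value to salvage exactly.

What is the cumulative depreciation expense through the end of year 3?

$203,904

Depreciable base = $269,766 − $34,200 = $235,566.
Year 1: ⌊$269,766 × 150%/4⌋ = $101,162. Book value $168,604.
Year 2: ⌊$168,604 × 150%/4⌋ = $63,226. Book value $105,378.
Year 3: ⌊$105,378 × 150%/4⌋ = $39,516. Book value $65,862.
Accumulated through year 3 = $269,766 − $65,862 = $203,904.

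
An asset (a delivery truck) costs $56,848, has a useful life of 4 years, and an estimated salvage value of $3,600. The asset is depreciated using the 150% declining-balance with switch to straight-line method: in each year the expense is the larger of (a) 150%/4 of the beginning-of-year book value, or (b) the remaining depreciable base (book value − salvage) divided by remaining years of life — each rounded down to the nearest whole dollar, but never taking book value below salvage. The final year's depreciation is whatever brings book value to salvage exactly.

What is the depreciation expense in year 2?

Depreciable base = $56,848 − $3,600 = $53,248.
Year 1: DB = ⌊$56,848 × 150%/4⌋ = $21,318; SL = ⌊$53,248/4⌋ = $13,312 → take DB $21,318. Book value $35,530.
Year 2: DB = ⌊$35,530 × 150%/4⌋ = $13,323; SL = ⌊$31,930/3⌋ = $10,643 → take DB $13,323. Book value $22,207.

$13,323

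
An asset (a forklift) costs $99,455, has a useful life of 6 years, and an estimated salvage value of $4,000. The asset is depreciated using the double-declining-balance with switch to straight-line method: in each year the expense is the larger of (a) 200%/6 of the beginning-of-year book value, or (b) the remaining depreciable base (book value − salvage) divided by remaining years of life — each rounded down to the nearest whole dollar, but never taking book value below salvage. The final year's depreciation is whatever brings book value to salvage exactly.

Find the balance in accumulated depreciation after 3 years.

Depreciable base = $99,455 − $4,000 = $95,455.
Year 1: DB = ⌊$99,455 × 200%/6⌋ = $33,151; SL = ⌊$95,455/6⌋ = $15,909 → take DB $33,151. Book value $66,304.
Year 2: DB = ⌊$66,304 × 200%/6⌋ = $22,101; SL = ⌊$62,304/5⌋ = $12,460 → take DB $22,101. Book value $44,203.
Year 3: DB = ⌊$44,203 × 200%/6⌋ = $14,734; SL = ⌊$40,203/4⌋ = $10,050 → take DB $14,734. Book value $29,469.
Accumulated through year 3 = $99,455 − $29,469 = $69,986.

$69,986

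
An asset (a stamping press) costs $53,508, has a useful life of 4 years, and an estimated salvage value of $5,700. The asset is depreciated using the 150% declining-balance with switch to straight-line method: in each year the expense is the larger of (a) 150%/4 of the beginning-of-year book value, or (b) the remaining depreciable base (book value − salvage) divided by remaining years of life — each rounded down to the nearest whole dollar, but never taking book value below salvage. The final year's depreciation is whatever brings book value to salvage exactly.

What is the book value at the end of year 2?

$20,902

Depreciable base = $53,508 − $5,700 = $47,808.
Year 1: DB = ⌊$53,508 × 150%/4⌋ = $20,065; SL = ⌊$47,808/4⌋ = $11,952 → take DB $20,065. Book value $33,443.
Year 2: DB = ⌊$33,443 × 150%/4⌋ = $12,541; SL = ⌊$27,743/3⌋ = $9,247 → take DB $12,541. Book value $20,902.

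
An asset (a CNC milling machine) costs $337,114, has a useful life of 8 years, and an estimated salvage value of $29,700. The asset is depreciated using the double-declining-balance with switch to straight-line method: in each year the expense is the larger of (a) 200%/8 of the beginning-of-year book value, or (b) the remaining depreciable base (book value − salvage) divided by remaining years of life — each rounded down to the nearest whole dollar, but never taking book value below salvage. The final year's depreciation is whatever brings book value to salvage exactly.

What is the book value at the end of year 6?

Depreciable base = $337,114 − $29,700 = $307,414.
Year 1: DB = ⌊$337,114 × 200%/8⌋ = $84,278; SL = ⌊$307,414/8⌋ = $38,426 → take DB $84,278. Book value $252,836.
Year 2: DB = ⌊$252,836 × 200%/8⌋ = $63,209; SL = ⌊$223,136/7⌋ = $31,876 → take DB $63,209. Book value $189,627.
Year 3: DB = ⌊$189,627 × 200%/8⌋ = $47,406; SL = ⌊$159,927/6⌋ = $26,654 → take DB $47,406. Book value $142,221.
Year 4: DB = ⌊$142,221 × 200%/8⌋ = $35,555; SL = ⌊$112,521/5⌋ = $22,504 → take DB $35,555. Book value $106,666.
Year 5: DB = ⌊$106,666 × 200%/8⌋ = $26,666; SL = ⌊$76,966/4⌋ = $19,241 → take DB $26,666. Book value $80,000.
Year 6: DB = ⌊$80,000 × 200%/8⌋ = $20,000; SL = ⌊$50,300/3⌋ = $16,766 → take DB $20,000. Book value $60,000.

$60,000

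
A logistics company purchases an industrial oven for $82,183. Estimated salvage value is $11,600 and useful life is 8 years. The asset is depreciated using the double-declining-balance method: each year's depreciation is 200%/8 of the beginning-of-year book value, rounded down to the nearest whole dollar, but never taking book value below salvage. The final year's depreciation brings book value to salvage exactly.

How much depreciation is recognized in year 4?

$8,668

Depreciable base = $82,183 − $11,600 = $70,583.
Year 1: ⌊$82,183 × 200%/8⌋ = $20,545. Book value $61,638.
Year 2: ⌊$61,638 × 200%/8⌋ = $15,409. Book value $46,229.
Year 3: ⌊$46,229 × 200%/8⌋ = $11,557. Book value $34,672.
Year 4: ⌊$34,672 × 200%/8⌋ = $8,668. Book value $26,004.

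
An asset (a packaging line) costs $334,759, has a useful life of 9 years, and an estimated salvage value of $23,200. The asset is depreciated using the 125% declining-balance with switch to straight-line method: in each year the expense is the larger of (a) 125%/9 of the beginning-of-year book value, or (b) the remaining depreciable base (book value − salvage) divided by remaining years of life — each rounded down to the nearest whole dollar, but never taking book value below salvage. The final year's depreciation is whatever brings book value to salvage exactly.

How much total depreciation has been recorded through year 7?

Depreciable base = $334,759 − $23,200 = $311,559.
Year 1: DB = ⌊$334,759 × 125%/9⌋ = $46,494; SL = ⌊$311,559/9⌋ = $34,617 → take DB $46,494. Book value $288,265.
Year 2: DB = ⌊$288,265 × 125%/9⌋ = $40,036; SL = ⌊$265,065/8⌋ = $33,133 → take DB $40,036. Book value $248,229.
Year 3: DB = ⌊$248,229 × 125%/9⌋ = $34,476; SL = ⌊$225,029/7⌋ = $32,147 → take DB $34,476. Book value $213,753.
Year 4: DB = ⌊$213,753 × 125%/9⌋ = $29,687; SL = ⌊$190,553/6⌋ = $31,758 → take SL $31,758. Book value $181,995.
Year 5: DB = ⌊$181,995 × 125%/9⌋ = $25,277; SL = ⌊$158,795/5⌋ = $31,759 → take SL $31,759. Book value $150,236.
Year 6: DB = ⌊$150,236 × 125%/9⌋ = $20,866; SL = ⌊$127,036/4⌋ = $31,759 → take SL $31,759. Book value $118,477.
Year 7: DB = ⌊$118,477 × 125%/9⌋ = $16,455; SL = ⌊$95,277/3⌋ = $31,759 → take SL $31,759. Book value $86,718.
Accumulated through year 7 = $334,759 − $86,718 = $248,041.

$248,041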